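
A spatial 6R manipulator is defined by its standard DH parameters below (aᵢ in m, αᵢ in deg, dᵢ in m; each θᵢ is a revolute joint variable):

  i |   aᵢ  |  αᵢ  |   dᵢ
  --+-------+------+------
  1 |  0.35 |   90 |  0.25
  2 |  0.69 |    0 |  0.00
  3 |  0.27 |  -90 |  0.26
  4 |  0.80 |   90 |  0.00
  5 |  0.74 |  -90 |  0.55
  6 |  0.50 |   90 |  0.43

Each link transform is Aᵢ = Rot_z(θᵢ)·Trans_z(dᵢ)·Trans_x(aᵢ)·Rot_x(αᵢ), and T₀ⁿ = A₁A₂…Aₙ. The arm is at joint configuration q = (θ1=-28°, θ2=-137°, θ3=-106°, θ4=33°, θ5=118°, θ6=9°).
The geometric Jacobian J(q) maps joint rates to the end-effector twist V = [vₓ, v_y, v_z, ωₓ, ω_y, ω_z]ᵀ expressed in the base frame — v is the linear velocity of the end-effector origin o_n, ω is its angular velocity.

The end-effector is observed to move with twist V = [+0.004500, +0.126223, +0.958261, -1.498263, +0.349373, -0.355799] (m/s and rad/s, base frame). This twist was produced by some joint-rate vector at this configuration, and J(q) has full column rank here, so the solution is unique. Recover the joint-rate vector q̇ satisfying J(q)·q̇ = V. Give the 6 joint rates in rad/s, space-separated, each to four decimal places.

-0.6000 -0.9740 0.7920 0.9830 0.9700 -0.4920

o_n = [-1.3410, -0.1276, -0.2728]
J₁: ẑ×o_n = [0.1276, -1.3410, 0.0000], ω = ẑ
J2: z=[-0.4695, -0.8829, 0.0000] o=[0.3090, -0.1643, 0.2500] → [0.4616, -0.2454, -1.4742, -0.4695, -0.8829, 0.0000]
J3: z=[-0.4695, -0.8829, 0.0000] o=[-0.1365, 0.0726, -0.2206] → [0.0461, -0.0245, -0.9695, -0.4695, -0.8829, 0.0000]
J4: z=[-0.7867, 0.4183, -0.4540] o=[-0.3668, -0.0994, 0.0200] → [-0.1352, 0.2120, 0.4297, -0.7867, 0.4183, -0.4540]
J5: z=[-0.6121, -0.6244, 0.4853] o=[-0.4312, 0.4283, 0.6178] → [0.8258, -0.9866, -0.2279, -0.6121, -0.6244, 0.4853]
J6: z=[0.4404, -0.7788, -0.4467] o=[-1.2539, 0.1290, 0.3285] → [0.3536, 0.3037, -0.1809, 0.4404, -0.7788, -0.4467]
q̇ = J⁺·V = [-0.6000, -0.9740, 0.7920, 0.9830, 0.9700, -0.4920]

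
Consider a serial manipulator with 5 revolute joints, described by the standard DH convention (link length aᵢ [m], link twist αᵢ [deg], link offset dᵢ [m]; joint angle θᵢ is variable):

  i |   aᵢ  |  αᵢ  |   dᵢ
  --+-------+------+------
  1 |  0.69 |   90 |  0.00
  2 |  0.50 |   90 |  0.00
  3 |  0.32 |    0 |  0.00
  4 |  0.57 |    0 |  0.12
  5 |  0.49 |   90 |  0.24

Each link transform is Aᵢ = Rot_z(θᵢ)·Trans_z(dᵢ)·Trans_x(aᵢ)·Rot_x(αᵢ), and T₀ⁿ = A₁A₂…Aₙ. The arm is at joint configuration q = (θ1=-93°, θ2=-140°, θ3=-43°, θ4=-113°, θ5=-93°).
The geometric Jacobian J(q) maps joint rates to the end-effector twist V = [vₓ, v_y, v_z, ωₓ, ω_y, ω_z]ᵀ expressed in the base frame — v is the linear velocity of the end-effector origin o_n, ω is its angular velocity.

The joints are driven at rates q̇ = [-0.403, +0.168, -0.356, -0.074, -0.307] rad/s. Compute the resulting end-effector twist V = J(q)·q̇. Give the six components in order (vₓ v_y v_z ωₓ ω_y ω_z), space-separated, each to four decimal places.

-0.4338 0.1906 -0.1464 -0.1926 -0.4643 -0.9676

o_n = [-0.0299, -0.4287, 0.2515]
J₁: ẑ×o_n = [0.4287, -0.0299, 0.0000], ω = ẑ
J2: z=[-0.9986, 0.0523, 0.0000] o=[-0.0361, -0.6891, 0.0000] → [0.0132, 0.2512, -0.2603, -0.9986, 0.0523, 0.0000]
J3: z=[0.0336, 0.6419, 0.7660] o=[-0.0161, -0.3066, -0.3214] → [0.4614, -0.0298, 0.0047, 0.0336, 0.6419, 0.7660]
J4: z=[0.0336, 0.6419, 0.7660] o=[0.2113, -0.1389, -0.4718] → [0.6863, -0.2090, 0.1450, 0.0336, 0.6419, 0.7660]
J5: z=[0.0336, 0.6419, 0.7660] o=[0.4259, -0.4724, -0.0452] → [0.1570, -0.3591, 0.2940, 0.0336, 0.6419, 0.7660]
V = J·q̇ = [-0.4338, 0.1906, -0.1464, -0.1926, -0.4643, -0.9676]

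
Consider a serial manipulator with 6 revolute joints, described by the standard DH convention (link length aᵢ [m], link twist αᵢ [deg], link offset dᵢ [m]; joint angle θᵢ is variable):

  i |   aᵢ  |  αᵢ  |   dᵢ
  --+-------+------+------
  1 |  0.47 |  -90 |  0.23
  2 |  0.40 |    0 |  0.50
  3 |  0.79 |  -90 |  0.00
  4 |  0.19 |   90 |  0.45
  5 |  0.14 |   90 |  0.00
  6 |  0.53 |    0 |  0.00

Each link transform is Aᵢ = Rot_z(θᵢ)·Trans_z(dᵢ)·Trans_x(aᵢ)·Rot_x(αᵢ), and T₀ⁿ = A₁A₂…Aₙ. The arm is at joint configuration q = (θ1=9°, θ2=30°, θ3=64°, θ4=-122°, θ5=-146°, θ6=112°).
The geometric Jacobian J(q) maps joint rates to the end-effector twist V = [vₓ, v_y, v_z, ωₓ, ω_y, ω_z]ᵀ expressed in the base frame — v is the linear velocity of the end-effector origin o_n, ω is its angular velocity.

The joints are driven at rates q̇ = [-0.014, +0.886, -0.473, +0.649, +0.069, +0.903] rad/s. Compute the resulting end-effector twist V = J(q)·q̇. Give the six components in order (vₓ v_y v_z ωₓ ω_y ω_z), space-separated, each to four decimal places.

-0.6158 0.6650 -0.0041 -1.3834 -0.2715 -0.1251

o_n = [0.2446, 0.4861, -0.1826]
J₁: ẑ×o_n = [-0.4861, 0.2446, 0.0000], ω = ẑ
J2: z=[-0.1564, 0.9877, 0.0000] o=[0.4642, 0.0735, 0.2300] → [-0.4075, -0.0645, 0.1524, -0.1564, 0.9877, 0.0000]
J3: z=[-0.1564, 0.9877, 0.0000] o=[0.7281, 0.6216, 0.0300] → [-0.2100, -0.0333, 0.4988, -0.1564, 0.9877, 0.0000]
J4: z=[-0.9853, -0.1561, 0.0698] o=[0.6737, 0.6129, -0.7581] → [-0.0810, 0.5371, 0.0580, -0.9853, -0.1561, 0.0698]
J5: z=[0.1413, -0.5141, 0.8460] o=[0.2121, 0.7030, -0.6262] → [-0.0447, -0.0352, -0.0139, 0.1413, -0.5141, 0.8460]
J6: z=[-0.7631, -0.6010, -0.2378] o=[0.3004, 0.6173, -0.6931] → [-0.3380, 0.4028, 0.0666, -0.7631, -0.6010, -0.2378]
V = J·q̇ = [-0.6158, 0.6650, -0.0041, -1.3834, -0.2715, -0.1251]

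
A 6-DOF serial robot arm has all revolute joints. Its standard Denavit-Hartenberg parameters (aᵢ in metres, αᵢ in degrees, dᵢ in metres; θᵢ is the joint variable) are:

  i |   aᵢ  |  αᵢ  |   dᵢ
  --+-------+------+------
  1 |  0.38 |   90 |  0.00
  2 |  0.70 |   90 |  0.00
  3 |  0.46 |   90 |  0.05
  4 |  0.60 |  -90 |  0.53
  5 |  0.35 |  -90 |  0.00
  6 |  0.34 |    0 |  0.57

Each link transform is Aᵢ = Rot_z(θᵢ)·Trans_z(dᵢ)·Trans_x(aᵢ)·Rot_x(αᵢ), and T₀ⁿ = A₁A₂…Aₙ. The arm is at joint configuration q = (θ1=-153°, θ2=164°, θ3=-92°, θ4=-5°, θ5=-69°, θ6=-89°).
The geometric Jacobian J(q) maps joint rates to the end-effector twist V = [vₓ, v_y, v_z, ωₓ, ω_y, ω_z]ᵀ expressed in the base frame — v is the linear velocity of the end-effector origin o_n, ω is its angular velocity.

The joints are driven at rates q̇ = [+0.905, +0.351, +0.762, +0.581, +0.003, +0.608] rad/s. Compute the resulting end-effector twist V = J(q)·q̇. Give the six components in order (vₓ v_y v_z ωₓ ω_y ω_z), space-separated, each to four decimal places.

2.6637 0.3344 1.0503 -0.4119 -0.4362 1.4873

o_n = [0.3582, -1.7485, 0.2630]
J₁: ẑ×o_n = [1.7485, 0.3582, -0.0000], ω = ẑ
J2: z=[-0.4540, 0.8910, 0.0000] o=[-0.3386, -0.1725, 0.0000] → [0.2343, 0.1194, 0.0947, -0.4540, 0.8910, 0.0000]
J3: z=[-0.2456, -0.1251, 0.9613] o=[0.2610, 0.1330, 0.1929] → [1.7998, 0.1106, 0.4742, -0.2456, -0.1251, 0.9613]
J4: z=[-0.8718, -0.4050, -0.2755] o=[0.4436, -0.2899, 0.2366] → [-0.4125, 0.0465, 1.2370, -0.8718, -0.4050, -0.2755]
J5: z=[-0.2077, -0.2036, 0.9568] o=[0.2477, -1.0394, 0.0346] → [0.6319, 0.1531, 0.1698, -0.2077, -0.2036, 0.9568]
J6: z=[0.7266, -0.6870, 0.0116] o=[0.0185, -1.2835, -0.0672] → [-0.2214, -0.2359, -0.1045, 0.7266, -0.6870, 0.0116]
V = J·q̇ = [2.6637, 0.3344, 1.0503, -0.4119, -0.4362, 1.4873]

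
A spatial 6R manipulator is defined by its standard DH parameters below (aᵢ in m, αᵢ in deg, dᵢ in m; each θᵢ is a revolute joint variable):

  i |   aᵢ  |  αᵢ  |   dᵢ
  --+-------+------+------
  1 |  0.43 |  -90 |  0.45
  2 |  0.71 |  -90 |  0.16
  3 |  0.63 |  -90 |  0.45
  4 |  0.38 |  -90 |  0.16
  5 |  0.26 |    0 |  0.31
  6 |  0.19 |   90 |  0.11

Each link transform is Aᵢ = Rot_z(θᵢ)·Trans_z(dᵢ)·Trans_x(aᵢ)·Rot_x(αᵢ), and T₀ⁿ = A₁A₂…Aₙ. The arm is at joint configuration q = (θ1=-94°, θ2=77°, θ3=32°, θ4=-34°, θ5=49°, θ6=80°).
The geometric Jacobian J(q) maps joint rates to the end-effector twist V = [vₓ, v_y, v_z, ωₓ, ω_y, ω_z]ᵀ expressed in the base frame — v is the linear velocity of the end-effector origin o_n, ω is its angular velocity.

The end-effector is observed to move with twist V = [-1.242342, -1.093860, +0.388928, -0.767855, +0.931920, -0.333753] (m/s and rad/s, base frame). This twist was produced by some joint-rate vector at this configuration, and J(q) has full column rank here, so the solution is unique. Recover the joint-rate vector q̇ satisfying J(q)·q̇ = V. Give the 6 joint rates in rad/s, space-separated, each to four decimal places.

o_n = [-0.3665, -0.4864, -1.4238]
J₁: ẑ×o_n = [0.4864, -0.3665, 0.0000], ω = ẑ
J2: z=[0.9976, -0.0698, 0.0000] o=[-0.0300, -0.4290, 0.4500] → [0.1307, 1.8692, -0.0808, 0.9976, -0.0698, 0.0000]
J3: z=[0.0680, 0.9720, -0.2250] o=[0.1185, -0.5994, -0.2418] → [-1.1234, 0.1894, 0.4791, 0.0680, 0.9720, -0.2250]
J4: z=[-0.8377, 0.1781, 0.5163] o=[-0.1924, -0.2586, -0.8636] → [0.0178, -0.5592, 0.2218, -0.8377, 0.1781, 0.5163]
J5: z=[-0.3594, -0.8916, -0.2756] o=[-0.4827, -0.0719, -1.0891] → [0.1842, -0.1523, 0.2525, -0.3594, -0.8916, -0.2756]
J6: z=[-0.3594, -0.8916, -0.2756] o=[-0.4999, -0.3122, -1.4142] → [-0.0394, -0.0402, 0.1815, -0.3594, -0.8916, -0.2756]
q̇ = J⁺·V = [-0.2930, -0.7100, 0.7600, 0.1860, -0.7220, 0.5980]

-0.2930 -0.7100 0.7600 0.1860 -0.7220 0.5980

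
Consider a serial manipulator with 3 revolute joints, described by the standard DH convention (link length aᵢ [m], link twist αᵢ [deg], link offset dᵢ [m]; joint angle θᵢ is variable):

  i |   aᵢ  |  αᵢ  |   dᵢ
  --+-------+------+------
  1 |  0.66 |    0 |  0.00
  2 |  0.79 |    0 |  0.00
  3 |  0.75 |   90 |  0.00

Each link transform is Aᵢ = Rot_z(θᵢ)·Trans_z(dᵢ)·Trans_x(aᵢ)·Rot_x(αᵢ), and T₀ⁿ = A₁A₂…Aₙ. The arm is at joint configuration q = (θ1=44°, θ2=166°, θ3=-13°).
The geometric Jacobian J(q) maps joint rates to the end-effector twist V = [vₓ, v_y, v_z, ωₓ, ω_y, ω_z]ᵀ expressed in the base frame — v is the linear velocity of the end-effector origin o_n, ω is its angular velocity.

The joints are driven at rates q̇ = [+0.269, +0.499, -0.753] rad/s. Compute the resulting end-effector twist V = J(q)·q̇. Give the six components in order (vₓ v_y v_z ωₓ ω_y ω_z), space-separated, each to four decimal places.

o_n = [-0.9266, -0.1558, 0.0000]
J₁: ẑ×o_n = [0.1558, -0.9266, 0.0000], ω = ẑ
J2: z=[0.0000, 0.0000, 1.0000] o=[0.4748, 0.4585, 0.0000] → [0.6143, -1.4014, 0.0000, 0.0000, 0.0000, 1.0000]
J3: z=[0.0000, 0.0000, 1.0000] o=[-0.2094, 0.0635, 0.0000] → [0.2193, -0.7172, 0.0000, 0.0000, 0.0000, 1.0000]
V = J·q̇ = [0.1833, -0.4085, 0.0000, 0.0000, 0.0000, 0.0150]

0.1833 -0.4085 0.0000 0.0000 0.0000 0.0150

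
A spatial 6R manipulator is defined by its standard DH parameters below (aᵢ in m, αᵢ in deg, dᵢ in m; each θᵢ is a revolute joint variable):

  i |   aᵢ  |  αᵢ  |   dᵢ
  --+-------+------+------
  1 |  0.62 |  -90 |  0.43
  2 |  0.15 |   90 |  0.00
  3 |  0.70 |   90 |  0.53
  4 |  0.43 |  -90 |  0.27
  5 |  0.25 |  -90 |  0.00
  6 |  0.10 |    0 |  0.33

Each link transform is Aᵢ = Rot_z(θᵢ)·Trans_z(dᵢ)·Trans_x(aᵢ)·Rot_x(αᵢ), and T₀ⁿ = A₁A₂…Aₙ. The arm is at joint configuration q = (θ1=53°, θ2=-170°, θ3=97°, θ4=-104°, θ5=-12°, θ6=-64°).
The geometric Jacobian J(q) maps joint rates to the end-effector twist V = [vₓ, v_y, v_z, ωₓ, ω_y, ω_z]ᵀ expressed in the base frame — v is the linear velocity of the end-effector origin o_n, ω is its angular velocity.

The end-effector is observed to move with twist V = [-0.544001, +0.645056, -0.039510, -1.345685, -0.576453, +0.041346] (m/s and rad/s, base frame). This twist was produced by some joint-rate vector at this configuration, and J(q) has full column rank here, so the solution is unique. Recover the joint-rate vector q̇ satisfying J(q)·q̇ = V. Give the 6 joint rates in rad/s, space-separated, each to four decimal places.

o_n = [-0.1250, 0.8205, 0.6954]
J₁: ẑ×o_n = [-0.8205, -0.1250, 0.0000], ω = ẑ
J2: z=[-0.7986, 0.6018, 0.0000] o=[0.3731, 0.4952, 0.4300] → [0.1597, 0.2120, 0.0400, -0.7986, 0.6018, 0.0000]
J3: z=[-0.1045, -0.1387, -0.9848] o=[0.2842, 0.3772, 0.4560] → [0.4033, 0.4280, -0.1031, -0.1045, -0.1387, -0.9848]
J4: z=[-0.6856, -0.7073, 0.1724] o=[-0.2755, 0.7889, -0.0807] → [-0.5544, 0.5580, 0.0848, -0.6856, -0.7073, 0.1724]
J5: z=[-0.6738, 0.7061, 0.2177] o=[-0.3420, 0.5837, 0.3789] → [0.1719, 0.2605, -0.3128, -0.6738, 0.7061, 0.2177]
J6: z=[0.7279, 0.6850, 0.0311] o=[-0.3103, 0.5388, 0.6228] → [0.0410, -0.0471, 0.0781, 0.7279, 0.6850, 0.0311]
q̇ = J⁺·V = [0.8720, 0.6830, 0.8680, 0.4280, -0.1290, -0.6910]

0.8720 0.6830 0.8680 0.4280 -0.1290 -0.6910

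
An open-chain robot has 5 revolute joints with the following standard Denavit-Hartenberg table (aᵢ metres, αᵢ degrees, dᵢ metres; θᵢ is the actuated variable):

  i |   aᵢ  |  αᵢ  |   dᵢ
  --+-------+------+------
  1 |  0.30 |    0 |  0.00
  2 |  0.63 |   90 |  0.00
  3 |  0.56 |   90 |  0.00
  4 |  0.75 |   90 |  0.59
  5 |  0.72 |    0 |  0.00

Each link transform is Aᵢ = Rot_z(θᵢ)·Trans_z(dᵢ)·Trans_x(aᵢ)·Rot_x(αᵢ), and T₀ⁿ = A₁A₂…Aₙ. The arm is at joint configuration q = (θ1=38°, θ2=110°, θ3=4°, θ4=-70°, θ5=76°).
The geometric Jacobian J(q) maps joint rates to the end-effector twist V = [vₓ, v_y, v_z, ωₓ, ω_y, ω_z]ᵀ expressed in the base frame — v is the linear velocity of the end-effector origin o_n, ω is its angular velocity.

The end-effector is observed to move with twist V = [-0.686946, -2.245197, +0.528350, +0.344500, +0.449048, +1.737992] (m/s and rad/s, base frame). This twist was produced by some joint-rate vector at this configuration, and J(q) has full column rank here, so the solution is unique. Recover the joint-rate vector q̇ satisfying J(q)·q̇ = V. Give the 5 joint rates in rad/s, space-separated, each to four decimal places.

0.7370 0.6840 0.5750 -0.3200 0.0340

o_n = [-1.5755, 0.2928, -1.2244]
J₁: ẑ×o_n = [-0.2928, -1.5755, 0.0000], ω = ẑ
J2: z=[0.0000, 0.0000, 1.0000] o=[0.2364, 0.1847, 0.0000] → [-0.1081, -1.8119, 0.0000, 0.0000, 0.0000, 1.0000]
J3: z=[0.5299, 0.8480, 0.0000] o=[-0.2979, 0.5185, 0.0000] → [-1.0383, 0.6488, 0.9638, 0.5299, 0.8480, 0.0000]
J4: z=[-0.0592, 0.0370, -0.9976] o=[-0.7716, 0.8146, 0.0391] → [-0.5672, 0.7271, 0.0606, -0.0592, 0.0370, -0.9976]
J5: z=[0.6137, -0.7868, -0.0655] o=[-1.3970, 0.3743, -0.5316] → [0.5397, 0.4369, -0.1904, 0.6137, -0.7868, -0.0655]
q̇ = J⁺·V = [0.7370, 0.6840, 0.5750, -0.3200, 0.0340]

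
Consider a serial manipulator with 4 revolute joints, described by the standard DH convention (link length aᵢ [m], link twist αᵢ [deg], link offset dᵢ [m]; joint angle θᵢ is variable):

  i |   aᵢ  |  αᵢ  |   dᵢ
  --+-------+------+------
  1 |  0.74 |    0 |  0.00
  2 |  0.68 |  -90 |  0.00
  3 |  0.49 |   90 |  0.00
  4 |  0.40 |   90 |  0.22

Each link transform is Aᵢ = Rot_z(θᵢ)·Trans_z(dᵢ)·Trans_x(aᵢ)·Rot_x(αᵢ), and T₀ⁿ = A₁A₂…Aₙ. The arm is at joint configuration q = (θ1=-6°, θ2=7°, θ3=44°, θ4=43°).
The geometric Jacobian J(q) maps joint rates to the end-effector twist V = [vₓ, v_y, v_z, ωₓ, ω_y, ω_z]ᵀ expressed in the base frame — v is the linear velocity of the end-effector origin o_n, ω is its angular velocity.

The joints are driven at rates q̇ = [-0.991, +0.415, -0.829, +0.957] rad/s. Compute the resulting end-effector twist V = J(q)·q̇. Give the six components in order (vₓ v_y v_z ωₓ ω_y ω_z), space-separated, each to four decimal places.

o_n = [2.1267, 0.2198, -0.3853]
J₁: ẑ×o_n = [-0.2198, 2.1267, 0.0000], ω = ẑ
J2: z=[0.0000, 0.0000, 1.0000] o=[0.7359, -0.0774, 0.0000] → [-0.2971, 1.3908, 0.0000, 0.0000, 0.0000, 1.0000]
J3: z=[-0.0175, 0.9998, 0.0000] o=[1.4158, -0.0655, 0.0000] → [-0.3853, -0.0067, -0.7157, -0.0175, 0.9998, 0.0000]
J4: z=[0.6946, 0.0121, 0.7193] o=[1.7683, -0.0593, -0.3404] → [-0.2013, 0.2891, 0.1895, 0.6946, 0.0121, 0.7193]
V = J·q̇ = [0.2212, -1.2482, 0.7747, 0.6792, -0.8173, 0.1124]

0.2212 -1.2482 0.7747 0.6792 -0.8173 0.1124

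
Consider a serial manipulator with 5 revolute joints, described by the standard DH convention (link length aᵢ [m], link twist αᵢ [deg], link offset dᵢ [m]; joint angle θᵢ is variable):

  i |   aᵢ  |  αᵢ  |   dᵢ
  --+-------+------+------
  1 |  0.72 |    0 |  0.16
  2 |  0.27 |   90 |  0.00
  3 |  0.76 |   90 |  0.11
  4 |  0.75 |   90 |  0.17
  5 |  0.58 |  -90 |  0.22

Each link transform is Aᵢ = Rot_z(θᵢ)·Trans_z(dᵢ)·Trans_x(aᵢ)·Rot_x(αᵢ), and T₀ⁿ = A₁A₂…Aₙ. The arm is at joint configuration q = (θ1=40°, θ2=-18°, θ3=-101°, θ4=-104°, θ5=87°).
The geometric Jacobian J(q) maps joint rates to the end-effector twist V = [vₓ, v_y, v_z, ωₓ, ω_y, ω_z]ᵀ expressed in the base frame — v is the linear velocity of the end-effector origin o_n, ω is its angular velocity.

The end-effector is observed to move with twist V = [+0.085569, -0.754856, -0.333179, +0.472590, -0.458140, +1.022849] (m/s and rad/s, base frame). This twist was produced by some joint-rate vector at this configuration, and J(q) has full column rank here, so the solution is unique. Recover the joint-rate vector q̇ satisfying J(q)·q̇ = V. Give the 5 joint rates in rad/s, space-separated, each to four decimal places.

-0.1050 0.6370 0.4690 -0.1680 0.5490

o_n = [-0.1658, 0.8136, -0.0482]
J₁: ẑ×o_n = [-0.8136, -0.1658, 0.0000], ω = ẑ
J2: z=[0.0000, 0.0000, 1.0000] o=[0.5516, 0.4628, 0.1600] → [-0.3508, -0.7173, 0.0000, 0.0000, 0.0000, 1.0000]
J3: z=[0.3746, -0.9272, 0.0000] o=[0.8019, 0.5640, 0.1600] → [0.1931, 0.0780, -0.8037, 0.3746, -0.9272, 0.0000]
J4: z=[-0.9101, -0.3677, 0.1908] o=[0.7086, 0.4076, -0.5860] → [-0.2752, 0.3226, -0.6910, -0.9101, -0.3677, 0.1908]
J5: z=[0.2623, -0.1550, 0.9525] o=[0.3134, 1.0328, -0.3755] → [0.1581, -0.5423, -0.1318, 0.2623, -0.1550, 0.9525]
q̇ = J⁺·V = [-0.1050, 0.6370, 0.4690, -0.1680, 0.5490]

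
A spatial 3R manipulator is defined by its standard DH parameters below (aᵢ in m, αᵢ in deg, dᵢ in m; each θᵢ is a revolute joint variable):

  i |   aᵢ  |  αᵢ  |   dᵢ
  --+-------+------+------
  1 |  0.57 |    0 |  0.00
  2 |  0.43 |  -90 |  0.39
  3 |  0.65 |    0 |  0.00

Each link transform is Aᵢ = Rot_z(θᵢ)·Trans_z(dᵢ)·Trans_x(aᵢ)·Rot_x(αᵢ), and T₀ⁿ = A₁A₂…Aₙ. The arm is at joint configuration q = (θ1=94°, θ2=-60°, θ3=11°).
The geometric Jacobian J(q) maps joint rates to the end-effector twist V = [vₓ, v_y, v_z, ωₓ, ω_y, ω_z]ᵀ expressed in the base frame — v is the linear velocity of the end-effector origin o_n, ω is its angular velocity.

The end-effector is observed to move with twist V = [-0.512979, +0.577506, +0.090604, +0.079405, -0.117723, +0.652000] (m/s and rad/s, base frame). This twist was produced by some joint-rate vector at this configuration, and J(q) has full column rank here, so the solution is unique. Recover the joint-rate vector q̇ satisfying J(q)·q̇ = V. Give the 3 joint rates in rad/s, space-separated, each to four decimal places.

0.2430 0.4090 -0.1420

o_n = [0.8457, 1.1659, 0.2660]
J₁: ẑ×o_n = [-1.1659, 0.8457, 0.0000], ω = ẑ
J2: z=[0.0000, 0.0000, 1.0000] o=[-0.0398, 0.5686, 0.0000] → [-0.5973, 0.8855, 0.0000, 0.0000, 0.0000, 1.0000]
J3: z=[-0.5592, 0.8290, 0.0000] o=[0.3167, 0.8091, 0.3900] → [-0.1028, -0.0694, -0.6381, -0.5592, 0.8290, 0.0000]
q̇ = J⁺·V = [0.2430, 0.4090, -0.1420]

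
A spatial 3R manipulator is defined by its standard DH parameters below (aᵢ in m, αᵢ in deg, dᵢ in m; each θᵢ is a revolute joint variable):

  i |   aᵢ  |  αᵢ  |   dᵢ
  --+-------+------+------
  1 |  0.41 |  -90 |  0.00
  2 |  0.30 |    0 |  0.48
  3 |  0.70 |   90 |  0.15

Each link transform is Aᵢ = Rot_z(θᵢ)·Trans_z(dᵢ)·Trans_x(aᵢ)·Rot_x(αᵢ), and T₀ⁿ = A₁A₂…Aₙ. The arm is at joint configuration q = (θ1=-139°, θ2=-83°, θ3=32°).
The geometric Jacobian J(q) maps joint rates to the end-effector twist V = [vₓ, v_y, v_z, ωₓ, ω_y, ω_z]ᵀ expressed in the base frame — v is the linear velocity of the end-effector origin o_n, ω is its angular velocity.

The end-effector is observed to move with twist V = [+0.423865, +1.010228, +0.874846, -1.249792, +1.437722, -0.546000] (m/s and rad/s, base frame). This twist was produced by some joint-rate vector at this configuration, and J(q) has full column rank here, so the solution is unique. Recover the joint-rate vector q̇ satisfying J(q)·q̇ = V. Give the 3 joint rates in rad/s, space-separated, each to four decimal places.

-0.5460 -0.9750 -0.9300

o_n = [-0.2562, -1.0574, 0.8418]
J₁: ẑ×o_n = [1.0574, -0.2562, 0.0000], ω = ẑ
J2: z=[0.6561, -0.7547, 0.0000] o=[-0.3094, -0.2690, 0.0000] → [-0.6353, -0.5522, -0.4771, 0.6561, -0.7547, 0.0000]
J3: z=[0.6561, -0.7547, 0.0000] o=[-0.0221, -0.6552, 0.2978] → [-0.4106, -0.3569, -0.4405, 0.6561, -0.7547, 0.0000]
q̇ = J⁺·V = [-0.5460, -0.9750, -0.9300]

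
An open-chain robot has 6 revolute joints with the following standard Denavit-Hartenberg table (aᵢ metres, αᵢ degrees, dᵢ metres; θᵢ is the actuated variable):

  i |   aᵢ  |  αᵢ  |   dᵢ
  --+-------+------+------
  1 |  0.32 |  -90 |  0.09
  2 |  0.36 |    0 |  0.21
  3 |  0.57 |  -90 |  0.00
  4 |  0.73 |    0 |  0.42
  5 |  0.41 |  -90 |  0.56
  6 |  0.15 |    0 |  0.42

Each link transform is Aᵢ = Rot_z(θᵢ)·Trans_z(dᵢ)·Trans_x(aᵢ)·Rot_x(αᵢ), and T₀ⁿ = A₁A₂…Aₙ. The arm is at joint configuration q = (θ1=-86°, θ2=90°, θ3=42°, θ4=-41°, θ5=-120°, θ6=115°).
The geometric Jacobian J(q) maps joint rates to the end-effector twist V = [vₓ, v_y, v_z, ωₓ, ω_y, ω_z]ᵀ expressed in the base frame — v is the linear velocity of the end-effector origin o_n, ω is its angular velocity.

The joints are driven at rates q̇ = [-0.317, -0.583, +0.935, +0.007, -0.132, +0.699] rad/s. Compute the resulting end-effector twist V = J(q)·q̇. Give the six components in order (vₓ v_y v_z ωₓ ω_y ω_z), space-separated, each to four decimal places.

o_n = [1.1311, 1.0109, -0.3963]
J₁: ẑ×o_n = [-1.0109, 1.1311, 0.0000], ω = ẑ
J2: z=[0.9976, 0.0698, 0.0000] o=[0.0223, -0.3192, 0.0900] → [-0.0339, 0.4851, 1.2495, 0.9976, 0.0698, 0.0000]
J3: z=[0.9976, 0.0698, 0.0000] o=[0.2318, -0.3046, -0.2700] → [-0.0088, 0.1260, 1.2495, 0.9976, 0.0698, 0.0000]
J4: z=[-0.0518, 0.7413, 0.6691] o=[0.2052, 0.0759, -0.6936] → [-0.4052, 0.6350, -0.7349, -0.0518, 0.7413, 0.6691]
J5: z=[-0.0518, 0.7413, 0.6691] o=[0.6355, 0.7884, -0.8220] → [0.1667, 0.3537, -0.3790, -0.0518, 0.7413, 0.6691]
J6: z=[0.9280, 0.2833, -0.2419] o=[0.7577, 0.9541, -0.1592] → [-0.0534, 0.1297, -0.0531, 0.9280, 0.2833, -0.2419]
V = J·q̇ = [0.2698, -0.4752, 0.4476, 1.0063, 0.1299, -0.5698]

0.2698 -0.4752 0.4476 1.0063 0.1299 -0.5698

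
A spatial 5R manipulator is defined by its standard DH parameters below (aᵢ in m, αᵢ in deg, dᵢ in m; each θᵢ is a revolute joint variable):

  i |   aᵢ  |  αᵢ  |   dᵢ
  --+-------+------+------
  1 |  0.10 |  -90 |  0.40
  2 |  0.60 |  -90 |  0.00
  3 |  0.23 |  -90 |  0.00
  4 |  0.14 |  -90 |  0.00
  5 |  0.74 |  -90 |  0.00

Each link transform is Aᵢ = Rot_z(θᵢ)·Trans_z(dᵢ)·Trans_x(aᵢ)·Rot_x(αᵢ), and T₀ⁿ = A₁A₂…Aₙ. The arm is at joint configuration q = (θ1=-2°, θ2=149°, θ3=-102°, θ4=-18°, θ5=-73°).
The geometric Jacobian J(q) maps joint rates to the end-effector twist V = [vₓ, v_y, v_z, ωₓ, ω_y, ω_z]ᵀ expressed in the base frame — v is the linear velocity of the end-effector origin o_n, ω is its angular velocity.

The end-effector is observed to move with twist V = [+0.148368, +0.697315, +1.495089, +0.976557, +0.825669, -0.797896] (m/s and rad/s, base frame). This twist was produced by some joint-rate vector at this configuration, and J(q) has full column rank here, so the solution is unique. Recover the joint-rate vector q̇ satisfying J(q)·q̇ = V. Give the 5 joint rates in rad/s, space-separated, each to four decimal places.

o_n = [-0.9378, 0.7368, -0.1102]
J₁: ẑ×o_n = [-0.7368, -0.9378, 0.0000], ω = ẑ
J2: z=[0.0349, 0.9994, 0.0000] o=[0.0999, -0.0035, 0.4000] → [-0.5099, 0.0178, 1.0630, 0.0349, 0.9994, 0.0000]
J3: z=[-0.5147, 0.0180, 0.8572] o=[-0.4140, 0.0145, 0.0910] → [-0.6228, -0.5525, -0.3624, -0.5147, 0.0180, 0.8572]
J4: z=[-0.8307, 0.2370, -0.5038] o=[-0.3652, 0.2379, 0.1156] → [0.1978, 0.1009, -0.2787, -0.8307, 0.2370, -0.5038]
J5: z=[0.5551, 0.2831, -0.7821] o=[-0.3592, 0.3680, 0.1669] → [0.2100, 0.6064, 0.3685, 0.5551, 0.2831, -0.7821]
q̇ = J⁺·V = [-0.1560, 0.9230, -0.9220, -0.4840, 0.1220]

-0.1560 0.9230 -0.9220 -0.4840 0.1220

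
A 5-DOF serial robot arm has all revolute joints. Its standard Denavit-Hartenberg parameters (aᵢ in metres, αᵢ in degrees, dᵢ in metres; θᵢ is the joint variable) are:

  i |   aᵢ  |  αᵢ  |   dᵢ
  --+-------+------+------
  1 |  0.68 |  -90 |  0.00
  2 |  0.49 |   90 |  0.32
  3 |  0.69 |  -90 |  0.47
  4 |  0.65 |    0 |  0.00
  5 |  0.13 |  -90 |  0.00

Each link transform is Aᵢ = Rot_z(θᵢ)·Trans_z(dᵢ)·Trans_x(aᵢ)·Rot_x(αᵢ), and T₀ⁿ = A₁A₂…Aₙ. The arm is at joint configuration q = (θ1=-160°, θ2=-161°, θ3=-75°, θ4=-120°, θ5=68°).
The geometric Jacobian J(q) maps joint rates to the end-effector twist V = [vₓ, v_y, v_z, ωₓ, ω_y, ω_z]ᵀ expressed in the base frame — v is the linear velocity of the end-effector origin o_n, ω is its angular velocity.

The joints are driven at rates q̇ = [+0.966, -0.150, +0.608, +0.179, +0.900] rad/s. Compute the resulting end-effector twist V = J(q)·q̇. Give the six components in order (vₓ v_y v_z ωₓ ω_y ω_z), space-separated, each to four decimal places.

-0.0835 0.3815 -0.0117 1.1562 0.2833 0.7304

o_n = [0.2085, 0.1928, -0.8765]
J₁: ẑ×o_n = [-0.1928, 0.2085, 0.0000], ω = ẑ
J2: z=[0.3420, -0.9397, 0.0000] o=[-0.6390, -0.2326, 0.0000] → [0.8236, 0.2998, 0.9418, 0.3420, -0.9397, 0.0000]
J3: z=[0.3059, 0.1114, -0.9455] o=[-0.0942, -0.3748, 0.1595] → [0.4213, 0.0308, 0.1400, 0.3059, 0.1114, -0.9455]
J4: z=[0.9467, 0.0692, 0.3145] o=[-0.0197, 0.3616, -0.2267] → [0.0081, 0.6869, -0.1756, 0.9467, 0.0692, 0.3145]
J5: z=[0.9467, 0.0692, 0.3145] o=[0.1852, 0.1021, -0.7864] → [-0.0348, 0.0926, 0.0843, 0.9467, 0.0692, 0.3145]
V = J·q̇ = [-0.0835, 0.3815, -0.0117, 1.1562, 0.2833, 0.7304]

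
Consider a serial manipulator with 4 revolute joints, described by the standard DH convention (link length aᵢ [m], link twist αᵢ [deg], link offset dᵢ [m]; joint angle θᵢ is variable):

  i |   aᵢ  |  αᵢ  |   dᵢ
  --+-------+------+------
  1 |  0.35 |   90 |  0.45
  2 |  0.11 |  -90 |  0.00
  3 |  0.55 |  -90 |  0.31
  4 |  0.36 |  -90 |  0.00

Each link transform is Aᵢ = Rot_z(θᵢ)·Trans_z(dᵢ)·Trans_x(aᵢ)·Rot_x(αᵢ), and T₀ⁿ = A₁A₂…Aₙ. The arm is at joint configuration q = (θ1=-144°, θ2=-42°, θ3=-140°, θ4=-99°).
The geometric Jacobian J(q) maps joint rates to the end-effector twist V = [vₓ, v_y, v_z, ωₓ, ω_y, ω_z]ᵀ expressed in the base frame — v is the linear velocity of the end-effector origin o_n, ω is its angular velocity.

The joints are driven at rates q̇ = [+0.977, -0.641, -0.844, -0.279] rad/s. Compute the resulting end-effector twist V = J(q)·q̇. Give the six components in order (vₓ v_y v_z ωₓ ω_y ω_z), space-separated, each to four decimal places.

o_n = [-0.6687, -0.0936, 1.1241]
J₁: ẑ×o_n = [0.0936, -0.6687, 0.0000], ω = ẑ
J2: z=[-0.5878, 0.8090, 0.0000] o=[-0.2832, -0.2057, 0.4500] → [0.5453, 0.3962, 0.2461, -0.5878, 0.8090, 0.0000]
J3: z=[-0.5413, -0.3933, 0.7431] o=[-0.3493, -0.2538, 0.3764] → [-0.4131, 0.1673, -0.2123, -0.5413, -0.3933, 0.7431]
J4: z=[-0.8367, 0.3390, -0.4301] o=[-0.4716, 0.0944, 0.8887] → [-0.0011, 0.2817, 0.2241, -0.8367, 0.3390, -0.4301]
V = J·q̇ = [0.0908, -1.1272, -0.0410, 1.0671, -0.2812, 0.4698]

0.0908 -1.1272 -0.0410 1.0671 -0.2812 0.4698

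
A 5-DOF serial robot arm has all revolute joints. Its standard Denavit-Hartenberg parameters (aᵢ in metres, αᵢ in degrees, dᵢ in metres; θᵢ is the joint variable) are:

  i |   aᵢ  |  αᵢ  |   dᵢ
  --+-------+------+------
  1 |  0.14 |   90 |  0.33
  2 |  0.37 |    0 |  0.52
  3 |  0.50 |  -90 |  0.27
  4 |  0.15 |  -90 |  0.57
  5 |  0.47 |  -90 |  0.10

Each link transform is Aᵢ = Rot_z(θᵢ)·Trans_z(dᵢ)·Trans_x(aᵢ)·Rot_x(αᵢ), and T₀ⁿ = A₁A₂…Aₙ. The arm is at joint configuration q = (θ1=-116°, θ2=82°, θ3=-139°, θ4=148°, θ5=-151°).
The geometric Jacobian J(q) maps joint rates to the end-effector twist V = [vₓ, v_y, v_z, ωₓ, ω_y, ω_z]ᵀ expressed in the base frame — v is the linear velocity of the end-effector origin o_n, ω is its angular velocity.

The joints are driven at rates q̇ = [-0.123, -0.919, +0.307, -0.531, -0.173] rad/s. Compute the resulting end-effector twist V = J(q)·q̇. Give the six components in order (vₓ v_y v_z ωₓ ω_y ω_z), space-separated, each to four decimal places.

o_n = [-1.4475, -0.6566, 0.5704]
J₁: ẑ×o_n = [0.6566, -1.4475, 0.0000], ω = ẑ
J2: z=[-0.8988, 0.4384, 0.0000] o=[-0.0614, -0.1258, 0.3300] → [0.1054, 0.2160, 1.0847, -0.8988, 0.4384, 0.0000]
J3: z=[-0.8988, 0.4384, 0.0000] o=[-0.5513, 0.0558, 0.6964] → [-0.0552, -0.1133, 1.0332, -0.8988, 0.4384, 0.0000]
J4: z=[-0.3676, -0.7538, 0.5446] o=[-0.9134, -0.0706, 0.2771] → [0.0981, -0.1831, -0.1872, -0.3676, -0.7538, 0.5446]
J5: z=[-0.6357, 0.6312, 0.4444] o=[-1.0211, -0.4728, 0.6942] → [0.0035, -0.2682, 0.3859, -0.6357, 0.6312, 0.4444]
V = J·q̇ = [-0.2473, 0.0883, -0.6470, 0.8553, 0.0228, -0.4891]

-0.2473 0.0883 -0.6470 0.8553 0.0228 -0.4891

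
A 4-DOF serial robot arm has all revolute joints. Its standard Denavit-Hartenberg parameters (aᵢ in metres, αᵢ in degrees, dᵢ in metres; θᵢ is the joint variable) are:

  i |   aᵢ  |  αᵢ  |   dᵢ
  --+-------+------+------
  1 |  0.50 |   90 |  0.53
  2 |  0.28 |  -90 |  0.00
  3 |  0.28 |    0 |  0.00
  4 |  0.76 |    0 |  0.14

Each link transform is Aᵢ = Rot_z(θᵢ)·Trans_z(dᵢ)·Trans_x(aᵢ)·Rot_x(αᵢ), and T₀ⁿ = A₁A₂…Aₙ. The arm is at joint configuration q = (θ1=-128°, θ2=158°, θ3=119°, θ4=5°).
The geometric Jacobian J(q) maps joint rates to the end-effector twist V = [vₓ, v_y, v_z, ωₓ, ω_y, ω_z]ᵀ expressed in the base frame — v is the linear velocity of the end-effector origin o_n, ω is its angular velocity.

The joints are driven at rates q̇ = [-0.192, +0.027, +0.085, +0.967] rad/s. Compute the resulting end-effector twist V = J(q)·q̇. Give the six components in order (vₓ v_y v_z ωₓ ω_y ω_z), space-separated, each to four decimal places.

-0.9661 -0.2708 -0.2505 0.2213 0.3272 -1.1674

o_n = [0.2537, -1.0965, 0.2950]
J₁: ẑ×o_n = [1.0965, 0.2537, -0.0000], ω = ẑ
J2: z=[-0.7880, 0.6157, 0.0000] o=[-0.3078, -0.3940, 0.5300] → [-0.1447, -0.1852, 0.2078, -0.7880, 0.6157, 0.0000]
J3: z=[0.2306, 0.2952, -0.9272] o=[-0.1480, -0.1894, 0.6349] → [-0.9413, -0.2941, -0.3278, 0.2306, 0.2952, -0.9272]
J4: z=[0.2306, 0.2952, -0.9272] o=[-0.0325, -0.4394, 0.5840] → [-0.6946, -0.1987, -0.2360, 0.2306, 0.2952, -0.9272]
V = J·q̇ = [-0.9661, -0.2708, -0.2505, 0.2213, 0.3272, -1.1674]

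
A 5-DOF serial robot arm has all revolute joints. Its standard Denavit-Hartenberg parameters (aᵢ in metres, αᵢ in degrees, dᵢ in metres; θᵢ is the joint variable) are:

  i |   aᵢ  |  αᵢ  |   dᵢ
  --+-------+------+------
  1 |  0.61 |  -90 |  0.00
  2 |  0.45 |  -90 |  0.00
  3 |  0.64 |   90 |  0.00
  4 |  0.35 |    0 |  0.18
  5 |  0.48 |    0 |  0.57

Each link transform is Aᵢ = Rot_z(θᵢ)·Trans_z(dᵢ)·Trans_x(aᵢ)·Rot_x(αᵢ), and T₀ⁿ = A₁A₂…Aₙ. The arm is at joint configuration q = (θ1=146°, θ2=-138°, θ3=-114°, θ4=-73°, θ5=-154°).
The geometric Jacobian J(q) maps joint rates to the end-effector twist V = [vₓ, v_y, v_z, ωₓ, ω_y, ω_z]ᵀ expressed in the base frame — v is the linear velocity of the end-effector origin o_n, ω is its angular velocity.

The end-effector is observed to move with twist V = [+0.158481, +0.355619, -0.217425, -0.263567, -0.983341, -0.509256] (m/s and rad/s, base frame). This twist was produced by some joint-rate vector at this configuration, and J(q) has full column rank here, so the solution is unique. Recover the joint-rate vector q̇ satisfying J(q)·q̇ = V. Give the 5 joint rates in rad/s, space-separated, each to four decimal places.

o_n = [-0.8051, 0.4537, -0.2581]
J₁: ẑ×o_n = [-0.4537, -0.8051, 0.0000], ω = ẑ
J2: z=[-0.5592, -0.8290, 0.0000] o=[-0.5057, 0.3411, 0.0000] → [0.2140, -0.1444, -0.3111, -0.5592, -0.8290, 0.0000]
J3: z=[-0.5547, 0.3742, 0.7431] o=[-0.2285, 0.1541, 0.3011] → [-0.4319, -0.7387, 0.0495, -0.5547, 0.3742, 0.7431]
J4: z=[-0.3354, 0.7168, -0.6113] o=[-0.7158, -0.2224, 0.1269] → [0.1373, -0.0746, -0.1628, -0.3354, 0.7168, -0.6113]
J5: z=[-0.3354, 0.7168, -0.6113] o=[-0.6684, -0.2788, -0.2597] → [0.4489, 0.0840, -0.1477, -0.3354, 0.7168, -0.6113]
q̇ = J⁺·V = [-0.6300, 0.8170, -0.1320, 0.6370, -0.9950]

-0.6300 0.8170 -0.1320 0.6370 -0.9950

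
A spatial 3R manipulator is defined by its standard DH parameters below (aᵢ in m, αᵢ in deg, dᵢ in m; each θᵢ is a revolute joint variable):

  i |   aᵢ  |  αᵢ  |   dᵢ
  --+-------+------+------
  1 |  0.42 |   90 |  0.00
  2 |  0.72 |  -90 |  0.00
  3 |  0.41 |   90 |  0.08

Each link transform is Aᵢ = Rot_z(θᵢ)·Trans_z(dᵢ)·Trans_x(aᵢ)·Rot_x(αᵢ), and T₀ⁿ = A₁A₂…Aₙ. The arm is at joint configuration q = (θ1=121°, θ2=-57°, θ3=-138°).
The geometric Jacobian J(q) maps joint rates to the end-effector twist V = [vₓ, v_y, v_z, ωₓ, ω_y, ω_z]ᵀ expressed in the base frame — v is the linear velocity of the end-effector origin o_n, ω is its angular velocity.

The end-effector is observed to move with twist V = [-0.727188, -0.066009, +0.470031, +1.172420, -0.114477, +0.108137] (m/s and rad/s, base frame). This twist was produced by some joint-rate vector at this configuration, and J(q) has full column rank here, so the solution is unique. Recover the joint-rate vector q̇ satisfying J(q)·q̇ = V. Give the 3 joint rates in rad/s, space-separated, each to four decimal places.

0.5640 0.9460 -0.8370

o_n = [-0.1322, 0.7527, -0.3047]
J₁: ẑ×o_n = [-0.7527, -0.1322, 0.0000], ω = ẑ
J2: z=[0.8572, 0.5150, 0.0000] o=[-0.2163, 0.3600, 0.0000] → [-0.1570, 0.2612, 0.2933, 0.8572, 0.5150, 0.0000]
J3: z=[-0.4319, 0.7189, 0.5446] o=[-0.4183, 0.6961, -0.6038] → [0.1842, 0.2850, -0.2301, -0.4319, 0.7189, 0.5446]
q̇ = J⁺·V = [0.5640, 0.9460, -0.8370]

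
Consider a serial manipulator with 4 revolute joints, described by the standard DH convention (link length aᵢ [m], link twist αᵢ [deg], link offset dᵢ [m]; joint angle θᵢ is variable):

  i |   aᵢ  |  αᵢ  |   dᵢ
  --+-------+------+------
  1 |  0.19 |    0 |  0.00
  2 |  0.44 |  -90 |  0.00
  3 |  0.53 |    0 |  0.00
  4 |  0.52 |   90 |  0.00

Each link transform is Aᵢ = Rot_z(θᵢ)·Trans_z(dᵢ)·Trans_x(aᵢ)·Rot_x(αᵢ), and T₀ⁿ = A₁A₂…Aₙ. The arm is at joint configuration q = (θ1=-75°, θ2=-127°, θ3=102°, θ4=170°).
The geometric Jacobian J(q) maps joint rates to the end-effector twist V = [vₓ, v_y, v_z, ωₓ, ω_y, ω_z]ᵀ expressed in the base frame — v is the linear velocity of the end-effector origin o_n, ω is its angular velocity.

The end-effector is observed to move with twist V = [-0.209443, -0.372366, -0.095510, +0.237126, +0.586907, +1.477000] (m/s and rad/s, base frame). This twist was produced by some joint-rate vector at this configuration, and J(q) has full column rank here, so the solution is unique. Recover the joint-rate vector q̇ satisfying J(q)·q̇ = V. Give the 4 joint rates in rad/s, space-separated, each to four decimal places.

0.7890 0.6880 -0.9710 0.3380

o_n = [-0.2734, -0.0532, 0.0013]
J₁: ẑ×o_n = [0.0532, -0.2734, 0.0000], ω = ẑ
J2: z=[0.0000, 0.0000, 1.0000] o=[0.0492, -0.1835, 0.0000] → [-0.1303, -0.3226, 0.0000, 0.0000, 0.0000, 1.0000]
J3: z=[-0.3746, -0.9272, 0.0000] o=[-0.3588, -0.0187, 0.0000] → [-0.0012, 0.0005, 0.0920, -0.3746, -0.9272, 0.0000]
J4: z=[-0.3746, -0.9272, 0.0000] o=[-0.2566, -0.0600, -0.5184] → [-0.4818, 0.1947, -0.0181, -0.3746, -0.9272, 0.0000]
q̇ = J⁺·V = [0.7890, 0.6880, -0.9710, 0.3380]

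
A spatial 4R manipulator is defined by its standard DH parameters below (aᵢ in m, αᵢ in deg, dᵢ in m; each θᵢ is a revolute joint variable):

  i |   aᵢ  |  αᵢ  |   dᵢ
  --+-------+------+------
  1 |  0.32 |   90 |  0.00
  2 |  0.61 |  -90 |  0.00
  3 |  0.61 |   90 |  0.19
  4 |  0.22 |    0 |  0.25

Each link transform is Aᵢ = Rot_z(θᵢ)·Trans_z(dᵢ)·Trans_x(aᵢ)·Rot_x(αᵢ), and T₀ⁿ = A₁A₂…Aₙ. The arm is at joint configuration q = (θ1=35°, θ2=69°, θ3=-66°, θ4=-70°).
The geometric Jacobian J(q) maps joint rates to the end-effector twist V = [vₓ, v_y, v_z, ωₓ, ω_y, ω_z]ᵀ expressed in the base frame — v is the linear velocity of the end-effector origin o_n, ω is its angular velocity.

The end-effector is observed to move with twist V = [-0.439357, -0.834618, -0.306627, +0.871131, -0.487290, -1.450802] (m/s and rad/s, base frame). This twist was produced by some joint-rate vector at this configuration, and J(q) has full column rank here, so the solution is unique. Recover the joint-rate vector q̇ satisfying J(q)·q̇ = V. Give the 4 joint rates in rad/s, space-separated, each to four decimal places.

o_n = [0.8862, -0.2678, 0.6105]
J₁: ẑ×o_n = [0.2678, 0.8862, -0.0000], ω = ẑ
J2: z=[0.5736, -0.8192, 0.0000] o=[0.2621, 0.1835, 0.0000] → [-0.5001, -0.3502, 0.2523, 0.5736, -0.8192, 0.0000]
J3: z=[-0.7647, -0.5355, 0.3584] o=[0.4412, 0.3089, 0.5695] → [0.1848, 0.1908, 0.6794, -0.7647, -0.5355, 0.3584]
J4: z=[-0.0349, -0.5210, -0.8529] o=[0.6884, -0.1983, 0.8692] → [0.0755, -0.1777, 0.1055, -0.0349, -0.5210, -0.8529]
q̇ = J⁺·V = [-0.3800, 0.5230, -0.7890, 0.9240]

-0.3800 0.5230 -0.7890 0.9240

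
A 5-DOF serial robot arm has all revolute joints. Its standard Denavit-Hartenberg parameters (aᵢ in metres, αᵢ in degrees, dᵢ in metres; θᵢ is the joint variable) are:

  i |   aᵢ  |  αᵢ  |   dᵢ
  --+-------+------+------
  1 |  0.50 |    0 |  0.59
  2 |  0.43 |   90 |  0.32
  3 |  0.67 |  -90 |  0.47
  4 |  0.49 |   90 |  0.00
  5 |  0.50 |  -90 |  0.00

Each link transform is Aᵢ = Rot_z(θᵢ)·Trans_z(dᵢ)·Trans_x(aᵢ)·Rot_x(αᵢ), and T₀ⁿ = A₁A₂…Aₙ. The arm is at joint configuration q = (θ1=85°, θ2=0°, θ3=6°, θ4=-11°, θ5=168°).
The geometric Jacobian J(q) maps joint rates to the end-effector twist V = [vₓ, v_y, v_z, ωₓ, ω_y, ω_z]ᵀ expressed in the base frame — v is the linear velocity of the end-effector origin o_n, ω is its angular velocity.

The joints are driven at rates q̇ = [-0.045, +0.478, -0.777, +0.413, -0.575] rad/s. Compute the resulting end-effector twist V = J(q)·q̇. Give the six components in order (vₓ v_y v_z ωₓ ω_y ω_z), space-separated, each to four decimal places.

-0.4032 0.4041 -0.2242 -1.3306 0.1826 0.8552

o_n = [0.6066, 1.5394, 1.0835]
J₁: ẑ×o_n = [-1.5394, 0.6066, 0.0000], ω = ẑ
J2: z=[0.0000, 0.0000, 1.0000] o=[0.0436, 0.4981, 0.5900] → [-1.0413, 0.5631, 0.0000, 0.0000, 0.0000, 1.0000]
J3: z=[0.9962, -0.0872, 0.0000] o=[0.0811, 0.9265, 0.9100] → [-0.0151, -0.1729, 0.6564, 0.9962, -0.0872, 0.0000]
J4: z=[-0.0091, -0.1041, 0.9945] o=[0.6073, 1.5493, 0.9800] → [-0.0009, 0.0003, 0.0000, -0.0091, -0.1041, 0.9945]
J5: z=[0.9614, -0.2746, -0.0199] o=[0.7422, 2.0177, 1.0303] → [-0.0241, -0.0484, -0.4971, 0.9614, -0.2746, -0.0199]
V = J·q̇ = [-0.4032, 0.4041, -0.2242, -1.3306, 0.1826, 0.8552]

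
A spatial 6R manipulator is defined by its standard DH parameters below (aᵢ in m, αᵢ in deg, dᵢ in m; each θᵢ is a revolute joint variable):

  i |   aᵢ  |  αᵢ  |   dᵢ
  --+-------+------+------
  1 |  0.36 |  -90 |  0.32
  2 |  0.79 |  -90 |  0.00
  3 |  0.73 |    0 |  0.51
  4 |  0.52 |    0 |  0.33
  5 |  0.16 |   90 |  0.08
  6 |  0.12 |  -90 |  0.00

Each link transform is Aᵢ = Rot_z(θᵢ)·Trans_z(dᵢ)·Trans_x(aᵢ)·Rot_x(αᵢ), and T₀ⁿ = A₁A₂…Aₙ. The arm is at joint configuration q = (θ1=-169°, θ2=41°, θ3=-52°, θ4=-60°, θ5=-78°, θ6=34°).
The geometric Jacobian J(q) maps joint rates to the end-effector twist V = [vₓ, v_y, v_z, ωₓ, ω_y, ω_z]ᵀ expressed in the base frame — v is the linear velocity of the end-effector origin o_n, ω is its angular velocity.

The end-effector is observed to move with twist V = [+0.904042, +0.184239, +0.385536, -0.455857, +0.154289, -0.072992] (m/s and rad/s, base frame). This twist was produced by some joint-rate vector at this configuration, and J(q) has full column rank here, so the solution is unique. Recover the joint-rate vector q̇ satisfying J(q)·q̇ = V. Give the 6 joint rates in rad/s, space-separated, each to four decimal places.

o_n = [-0.1091, -1.0525, -0.9427]
J₁: ẑ×o_n = [1.0525, -0.1091, 0.0000], ω = ẑ
J2: z=[0.1908, -0.9816, 0.0000] o=[-0.3534, -0.0687, 0.3200] → [1.2395, 0.2409, 0.0521, 0.1908, -0.9816, 0.0000]
J3: z=[0.6440, 0.1252, -0.7547] o=[-0.9387, -0.1825, -0.1983] → [-0.7498, -0.1467, -0.6641, 0.6440, 0.1252, -0.7547]
J4: z=[0.6440, 0.1252, -0.7547] o=[-0.8334, -0.7480, -0.8780] → [-0.2379, -0.5050, -0.2867, 0.6440, 0.1252, -0.7547]
J5: z=[0.6440, 0.1252, -0.7547] o=[-0.3846, -1.1519, -0.9993] → [0.0821, -0.2444, 0.0296, 0.6440, 0.1252, -0.7547]
J6: z=[-0.3166, 0.9417, -0.1139] o=[-0.2216, -1.0919, -0.9563] → [0.0173, -0.0085, -0.1184, -0.3166, 0.9417, -0.1139]
q̇ = J⁺·V = [-0.3350, 0.5760, -0.7240, 0.1100, 0.1420, 0.8270]

-0.3350 0.5760 -0.7240 0.1100 0.1420 0.8270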